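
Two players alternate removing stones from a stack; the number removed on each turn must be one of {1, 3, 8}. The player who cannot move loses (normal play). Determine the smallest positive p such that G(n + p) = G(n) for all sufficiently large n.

11

G(0) = 0
G(1) = mex{0} = 1
G(2) = mex{1} = 0
G(3) = mex{0,0} = 1
G(4) = mex{1,1} = 0
G(5) = mex{0,0} = 1
G(6) = mex{1,1} = 0
G(7) = mex{0,0} = 1
G(8) = mex{1,1,0} = 2
G(9) = mex{2,0,1} = 3
G(10) = mex{3,1,0} = 2
G(11) = mex{2,2,1} = 0
G(12) = mex{0,3,0} = 1
G(13) = mex{1,2,1} = 0
G(14) = mex{0,0,0} = 1
G(15) = mex{1,1,1} = 0
G(16) = mex{0,0,2} = 1
G(17) = mex{1,1,3} = 0
G(18) = mex{0,0,2} = 1
G(19) = mex{1,1,0} = 2
G(20) = mex{2,0,1} = 3
G(21) = mex{3,1,0} = 2
G(22) = mex{2,2,1} = 0
G(23) = mex{0,3,0} = 1
G(n+11) = G(n) holds for n = 0,…,7 (a full window of length max(S) = 8), so the sequence is purely periodic with period 11.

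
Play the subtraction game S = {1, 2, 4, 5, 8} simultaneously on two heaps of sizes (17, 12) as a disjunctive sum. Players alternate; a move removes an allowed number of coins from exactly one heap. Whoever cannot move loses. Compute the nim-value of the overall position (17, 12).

All heaps use S = {1, 2, 4, 5, 8}:
G(0) = 0
G(1) = mex{0} = 1
G(2) = mex{1,0} = 2
G(3) = mex{2,1} = 0
G(4) = mex{0,2,0} = 1
G(5) = mex{1,0,1,0} = 2
G(6) = mex{2,1,2,1} = 0
G(7) = mex{0,2,0,2} = 1
G(8) = mex{1,0,1,0,0} = 2
G(9) = mex{2,1,2,1,1} = 0
G(10) = mex{0,2,0,2,2} = 1
G(11) = mex{1,0,1,0,0} = 2
G(12) = mex{2,1,2,1,1} = 0
G(13) = mex{0,2,0,2,2} = 1
G(14) = mex{1,0,1,0,0} = 2
G(15) = mex{2,1,2,1,1} = 0
G(16) = mex{0,2,0,2,2} = 1
G(17) = mex{1,0,1,0,0} = 2
Heap A: G(17) = 2.
Heap B: G(12) = 0.
Combined Grundy value = 2 ⊕ 0 = 2.

2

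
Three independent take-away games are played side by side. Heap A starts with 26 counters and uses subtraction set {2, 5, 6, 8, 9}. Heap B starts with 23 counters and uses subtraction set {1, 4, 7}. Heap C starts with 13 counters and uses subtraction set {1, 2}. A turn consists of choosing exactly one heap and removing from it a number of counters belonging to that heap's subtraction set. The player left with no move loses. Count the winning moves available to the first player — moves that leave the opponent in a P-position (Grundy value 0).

3

Heap A, S = {2, 5, 6, 8, 9}:
G(0) = 0
G(1) = mex{} = 0
G(2) = mex{0} = 1
G(3) = mex{0} = 1
G(4) = mex{1} = 0
G(5) = mex{1,0} = 2
G(6) = mex{0,0,0} = 1
G(7) = mex{2,1,0} = 3
G(8) = mex{1,1,1,0} = 2
G(9) = mex{3,0,1,0,0} = 2
G(10) = mex{2,2,0,1,0} = 3
G(11) = mex{2,1,2,1,1} = 0
G(12) = mex{3,3,1,0,1} = 2
G(13) = mex{0,2,3,2,0} = 1
G(14) = mex{2,2,2,1,2} = 0
G(15) = mex{1,3,2,3,1} = 0
G(16) = mex{0,0,3,2,3} = 1
G(17) = mex{0,2,0,2,2} = 1
G(18) = mex{1,1,2,3,2} = 0
G(19) = mex{1,0,1,0,3} = 2
G(20) = mex{0,0,0,2,0} = 1
G(21) = mex{2,1,0,1,2} = 3
G(22) = mex{1,1,1,0,1} = 2
G(23) = mex{3,0,1,0,0} = 2
G(24) = mex{2,2,0,1,0} = 3
G(25) = mex{2,1,2,1,1} = 0
G(26) = mex{3,3,1,0,1} = 2
G_A(26) = 2.
Heap B, S = {1, 4, 7}:
G(0) = 0
G(1) = mex{0} = 1
G(2) = mex{1} = 0
G(3) = mex{0} = 1
G(4) = mex{1,0} = 2
G(5) = mex{2,1} = 0
G(6) = mex{0,0} = 1
G(7) = mex{1,1,0} = 2
G(8) = mex{2,2,1} = 0
G(9) = mex{0,0,0} = 1
G(10) = mex{1,1,1} = 0
G(11) = mex{0,2,2} = 1
G(12) = mex{1,0,0} = 2
G(13) = mex{2,1,1} = 0
G(14) = mex{0,0,2} = 1
G(15) = mex{1,1,0} = 2
G(16) = mex{2,2,1} = 0
G(17) = mex{0,0,0} = 1
G(18) = mex{1,1,1} = 0
G(19) = mex{0,2,2} = 1
G(20) = mex{1,0,0} = 2
G(21) = mex{2,1,1} = 0
G(22) = mex{0,0,2} = 1
G(23) = mex{1,1,0} = 2
G_B(23) = 2.
Heap C, S = {1, 2}:
n :  0  1  2  3  4  5  6  7  8  9 10 11 12 13
G :  0  1  2  0  1  2  0  1  2  0  1  2  0  1
G_C(13) = 1.
Combined Grundy value = 2 ⊕ 2 ⊕ 1 = 1.
A winning move leaves total XOR = 0, i.e. changes one component's Grundy value g to g ⊕ X where X is the current total.
Heap A: need g' = 2⊕1 = 3. Options: 26−2→G=3, 26−5→G=3, 26−6→G=1, 26−8→G=0, 26−9→G=1. Hits: 2.
Heap B: need g' = 2⊕1 = 3. Options: 23−1→G=1, 23−4→G=1, 23−7→G=0. Hits: 0.
Heap C: need g' = 1⊕1 = 0. Options: 13−1→G=0, 13−2→G=2. Hits: 1.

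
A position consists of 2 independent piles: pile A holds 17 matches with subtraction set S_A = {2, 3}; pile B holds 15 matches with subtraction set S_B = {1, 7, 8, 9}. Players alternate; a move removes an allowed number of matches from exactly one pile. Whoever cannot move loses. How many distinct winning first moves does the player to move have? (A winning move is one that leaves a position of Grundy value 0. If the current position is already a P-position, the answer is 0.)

Pile A, S = {2, 3}:
G(0) = 0
G(1) = mex{} = 0
G(2) = mex{0} = 1
G(3) = mex{0,0} = 1
G(4) = mex{1,0} = 2
G(5) = mex{1,1} = 0
G(6) = mex{2,1} = 0
G(7) = mex{0,2} = 1
G(8) = mex{0,0} = 1
G(9) = mex{1,0} = 2
G(10) = mex{1,1} = 0
G(11) = mex{2,1} = 0
G(12) = mex{0,2} = 1
G(13) = mex{0,0} = 1
G(14) = mex{1,0} = 2
G(15) = mex{1,1} = 0
G(16) = mex{2,1} = 0
G(17) = mex{0,2} = 1
G_A(17) = 1.
Pile B, S = {1, 7, 8, 9}:
n :  0  1  2  3  4  5  6  7  8  9 10 11 12 13 14 15
G :  0  1  0  1  0  1  0  1  2  3  2  3  2  3  2  3
G_B(15) = 3.
Combined Grundy value = 1 ⊕ 3 = 2.
A winning move leaves total XOR = 0, i.e. changes one component's Grundy value g to g ⊕ X where X is the current total.
Pile A: need g' = 1⊕2 = 3. Options: 17−2→G=0, 17−3→G=2. Hits: 0.
Pile B: need g' = 3⊕2 = 1. Options: 15−1→G=2, 15−7→G=2, 15−8→G=1, 15−9→G=0. Hits: 1.

1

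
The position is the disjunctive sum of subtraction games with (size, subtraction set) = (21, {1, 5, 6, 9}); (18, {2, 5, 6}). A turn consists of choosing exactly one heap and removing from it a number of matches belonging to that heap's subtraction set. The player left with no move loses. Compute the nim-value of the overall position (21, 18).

0

Heap A, S = {1, 5, 6, 9}:
G(0) = 0
G(1) = mex{0} = 1
G(2) = mex{1} = 0
G(3) = mex{0} = 1
G(4) = mex{1} = 0
G(5) = mex{0,0} = 1
G(6) = mex{1,1,0} = 2
G(7) = mex{2,0,1} = 3
G(8) = mex{3,1,0} = 2
G(9) = mex{2,0,1,0} = 3
G(10) = mex{3,1,0,1} = 2
G(11) = mex{2,2,1,0} = 3
G(12) = mex{3,3,2,1} = 0
G(13) = mex{0,2,3,0} = 1
G(14) = mex{1,3,2,1} = 0
G(15) = mex{0,2,3,2} = 1
G(16) = mex{1,3,2,3} = 0
G(17) = mex{0,0,3,2} = 1
G(18) = mex{1,1,0,3} = 2
G(19) = mex{2,0,1,2} = 3
G(20) = mex{3,1,0,3} = 2
G(21) = mex{2,0,1,0} = 3
G_A(21) = 3.
Heap B, S = {2, 5, 6}:
n :  0  1  2  3  4  5  6  7  8  9 10 11 12 13 14 15 16 17 18
G :  0  0  1  1  0  2  1  3  0  2  1  0  0  1  1  0  2  1  3
G_B(18) = 3.
Combined Grundy value = 3 ⊕ 3 = 0.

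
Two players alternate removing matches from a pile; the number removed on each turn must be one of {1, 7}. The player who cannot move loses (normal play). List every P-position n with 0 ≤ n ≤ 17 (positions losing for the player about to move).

G(0) = 0
G(1) = mex{0} = 1
G(2) = mex{1} = 0
G(3) = mex{0} = 1
G(4) = mex{1} = 0
G(5) = mex{0} = 1
G(6) = mex{1} = 0
G(7) = mex{0,0} = 1
G(8) = mex{1,1} = 0
G(9) = mex{0,0} = 1
G(10) = mex{1,1} = 0
G(11) = mex{0,0} = 1
G(12) = mex{1,1} = 0
G(13) = mex{0,0} = 1
G(14) = mex{1,1} = 0
G(15) = mex{0,0} = 1
G(16) = mex{1,1} = 0
G(17) = mex{0,0} = 1
P-positions are exactly the n with G(n) = 0.

0, 2, 4, 6, 8, 10, 12, 14, 16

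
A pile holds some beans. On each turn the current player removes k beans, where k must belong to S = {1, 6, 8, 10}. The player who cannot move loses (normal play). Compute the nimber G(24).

G(0) = 0
G(1) = mex{0} = 1
G(2) = mex{1} = 0
G(3) = mex{0} = 1
G(4) = mex{1} = 0
G(5) = mex{0} = 1
G(6) = mex{1,0} = 2
G(7) = mex{2,1} = 0
G(8) = mex{0,0,0} = 1
G(9) = mex{1,1,1} = 0
G(10) = mex{0,0,0,0} = 1
G(11) = mex{1,1,1,1} = 0
G(12) = mex{0,2,0,0} = 1
G(13) = mex{1,0,1,1} = 2
G(14) = mex{2,1,2,0} = 3
G(15) = mex{3,0,0,1} = 2
G(16) = mex{2,1,1,2} = 0
G(17) = mex{0,0,0,0} = 1
G(18) = mex{1,1,1,1} = 0
G(19) = mex{0,2,0,0} = 1
G(20) = mex{1,3,1,1} = 0
G(21) = mex{0,2,2,0} = 1
G(22) = mex{1,0,3,1} = 2
G(23) = mex{2,1,2,2} = 0
G(24) = mex{0,0,0,3} = 1

1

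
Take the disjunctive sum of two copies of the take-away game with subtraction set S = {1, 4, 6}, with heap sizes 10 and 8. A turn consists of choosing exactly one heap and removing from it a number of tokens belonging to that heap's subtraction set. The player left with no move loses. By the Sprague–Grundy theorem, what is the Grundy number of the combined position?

1

All heaps use S = {1, 4, 6}:
G(0) = 0
G(1) = mex{0} = 1
G(2) = mex{1} = 0
G(3) = mex{0} = 1
G(4) = mex{1,0} = 2
G(5) = mex{2,1} = 0
G(6) = mex{0,0,0} = 1
G(7) = mex{1,1,1} = 0
G(8) = mex{0,2,0} = 1
G(9) = mex{1,0,1} = 2
G(10) = mex{2,1,2} = 0
Heap A: G(10) = 0.
Heap B: G(8) = 1.
Combined Grundy value = 0 ⊕ 1 = 1.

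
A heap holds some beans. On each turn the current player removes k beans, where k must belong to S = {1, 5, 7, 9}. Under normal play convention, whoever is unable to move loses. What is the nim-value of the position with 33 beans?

1

G(0) = 0
G(1) = mex{0} = 1
G(2) = mex{1} = 0
G(3) = mex{0} = 1
G(4) = mex{1} = 0
G(5) = mex{0,0} = 1
G(6) = mex{1,1} = 0
G(7) = mex{0,0,0} = 1
G(8) = mex{1,1,1} = 0
G(9) = mex{0,0,0,0} = 1
G(10) = mex{1,1,1,1} = 0
G(11) = mex{0,0,0,0} = 1
G(12) = mex{1,1,1,1} = 0
G(13) = mex{0,0,0,0} = 1
G(14) = mex{1,1,1,1} = 0
G(15) = mex{0,0,0,0} = 1
G(16) = mex{1,1,1,1} = 0
G(17) = mex{0,0,0,0} = 1
G(18) = mex{1,1,1,1} = 0
G(19) = mex{0,0,0,0} = 1
G(20) = mex{1,1,1,1} = 0
G(21) = mex{0,0,0,0} = 1
G(22) = mex{1,1,1,1} = 0
G(23) = mex{0,0,0,0} = 1
G(24) = mex{1,1,1,1} = 0
G(25) = mex{0,0,0,0} = 1
G(26) = mex{1,1,1,1} = 0
G(27) = mex{0,0,0,0} = 1
G(28) = mex{1,1,1,1} = 0
G(29) = mex{0,0,0,0} = 1
G(30) = mex{1,1,1,1} = 0
G(31) = mex{0,0,0,0} = 1
G(32) = mex{1,1,1,1} = 0
G(33) = mex{0,0,0,0} = 1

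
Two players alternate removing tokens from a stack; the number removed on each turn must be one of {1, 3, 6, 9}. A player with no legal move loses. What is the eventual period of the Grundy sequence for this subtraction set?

12

G(0) = 0
G(1) = mex{0} = 1
G(2) = mex{1} = 0
G(3) = mex{0,0} = 1
G(4) = mex{1,1} = 0
G(5) = mex{0,0} = 1
G(6) = mex{1,1,0} = 2
G(7) = mex{2,0,1} = 3
G(8) = mex{3,1,0} = 2
G(9) = mex{2,2,1,0} = 3
G(10) = mex{3,3,0,1} = 2
G(11) = mex{2,2,1,0} = 3
G(12) = mex{3,3,2,1} = 0
G(13) = mex{0,2,3,0} = 1
G(14) = mex{1,3,2,1} = 0
G(15) = mex{0,0,3,2} = 1
G(16) = mex{1,1,2,3} = 0
G(17) = mex{0,0,3,2} = 1
G(18) = mex{1,1,0,3} = 2
G(19) = mex{2,0,1,2} = 3
G(20) = mex{3,1,0,3} = 2
G(21) = mex{2,2,1,0} = 3
G(22) = mex{3,3,0,1} = 2
G(23) = mex{2,2,1,0} = 3
G(24) = mex{3,3,2,1} = 0
G(25) = mex{0,2,3,0} = 1
G(n+12) = G(n) holds for n = 0,…,8 (a full window of length max(S) = 9), so the sequence is purely periodic with period 12.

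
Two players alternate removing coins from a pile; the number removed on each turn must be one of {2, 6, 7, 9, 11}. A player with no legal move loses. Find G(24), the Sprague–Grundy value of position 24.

1

n :  0  1  2  3  4  5  6  7  8  9 10 11 12 13 14 15 16 17 18 19 20 21 22 23 24
G :  0  0  1  1  0  0  1  1  2  2  3  3  2  2  3  3  4  0  0  1  1  0  0  1  1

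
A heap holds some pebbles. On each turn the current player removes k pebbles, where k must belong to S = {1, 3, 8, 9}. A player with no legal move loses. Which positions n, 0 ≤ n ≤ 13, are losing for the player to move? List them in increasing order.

n :  0  1  2  3  4  5  6  7  8  9 10 11 12 13
G :  0  1  0  1  0  1  0  1  2  3  2  3  2  3
P-positions are exactly the n with G(n) = 0.

0, 2, 4, 6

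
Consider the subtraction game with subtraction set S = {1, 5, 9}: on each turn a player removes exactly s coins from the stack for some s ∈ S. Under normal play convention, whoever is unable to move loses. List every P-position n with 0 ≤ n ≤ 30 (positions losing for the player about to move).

G(0) = 0
G(1) = mex{0} = 1
G(2) = mex{1} = 0
G(3) = mex{0} = 1
G(4) = mex{1} = 0
G(5) = mex{0,0} = 1
G(6) = mex{1,1} = 0
G(7) = mex{0,0} = 1
G(8) = mex{1,1} = 0
G(9) = mex{0,0,0} = 1
G(10) = mex{1,1,1} = 0
G(11) = mex{0,0,0} = 1
G(12) = mex{1,1,1} = 0
G(13) = mex{0,0,0} = 1
G(14) = mex{1,1,1} = 0
G(15) = mex{0,0,0} = 1
G(16) = mex{1,1,1} = 0
G(17) = mex{0,0,0} = 1
G(18) = mex{1,1,1} = 0
G(19) = mex{0,0,0} = 1
G(20) = mex{1,1,1} = 0
G(21) = mex{0,0,0} = 1
G(22) = mex{1,1,1} = 0
G(23) = mex{0,0,0} = 1
G(24) = mex{1,1,1} = 0
G(25) = mex{0,0,0} = 1
G(26) = mex{1,1,1} = 0
G(27) = mex{0,0,0} = 1
G(28) = mex{1,1,1} = 0
G(29) = mex{0,0,0} = 1
G(30) = mex{1,1,1} = 0
P-positions are exactly the n with G(n) = 0.

0, 2, 4, 6, 8, 10, 12, 14, 16, 18, 20, 22, 24, 26, 28, 30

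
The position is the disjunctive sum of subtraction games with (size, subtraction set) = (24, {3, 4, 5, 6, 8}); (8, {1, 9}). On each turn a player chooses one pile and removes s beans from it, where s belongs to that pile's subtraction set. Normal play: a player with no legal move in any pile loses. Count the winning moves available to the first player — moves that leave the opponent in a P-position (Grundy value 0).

Pile A, S = {3, 4, 5, 6, 8}:
n :  0  1  2  3  4  5  6  7  8  9 10 11 12 13 14 15 16 17 18 19 20 21 22 23 24
G :  0  0  0  1  1  1  2  2  2  3  3  0  0  0  1  1  1  2  2  2  3  3  0  0  0
G_A(24) = 0.
Pile B, S = {1, 9}:
G(0) = 0
G(1) = mex{0} = 1
G(2) = mex{1} = 0
G(3) = mex{0} = 1
G(4) = mex{1} = 0
G(5) = mex{0} = 1
G(6) = mex{1} = 0
G(7) = mex{0} = 1
G(8) = mex{1} = 0
G_B(8) = 0.
Combined Grundy value = 0 ⊕ 0 = 0.
A winning move leaves total XOR = 0, i.e. changes one component's Grundy value g to g ⊕ X where X is the current total.
Pile A: target g' = 0⊕0 = 0, but every legal move changes the Grundy value (mex property), so 0 moves.
Pile B: target g' = 0⊕0 = 0, but every legal move changes the Grundy value (mex property), so 0 moves.

0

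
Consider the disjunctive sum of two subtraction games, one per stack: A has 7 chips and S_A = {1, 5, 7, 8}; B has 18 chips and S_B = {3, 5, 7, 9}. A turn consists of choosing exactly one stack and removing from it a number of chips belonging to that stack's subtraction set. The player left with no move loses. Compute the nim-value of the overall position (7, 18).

3

Stack A, S = {1, 5, 7, 8}:
G(0) = 0
G(1) = mex{0} = 1
G(2) = mex{1} = 0
G(3) = mex{0} = 1
G(4) = mex{1} = 0
G(5) = mex{0,0} = 1
G(6) = mex{1,1} = 0
G(7) = mex{0,0,0} = 1
G_A(7) = 1.
Stack B, S = {3, 5, 7, 9}:
n :  0  1  2  3  4  5  6  7  8  9 10 11 12 13 14 15 16 17 18
G :  0  0  0  1  1  1  2  2  2  3  3  3  0  0  0  1  1  1  2
G_B(18) = 2.
Combined Grundy value = 1 ⊕ 2 = 3.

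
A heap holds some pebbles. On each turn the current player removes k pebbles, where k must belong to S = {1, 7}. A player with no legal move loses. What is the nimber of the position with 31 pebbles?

G(0) = 0
G(1) = mex{0} = 1
G(2) = mex{1} = 0
G(3) = mex{0} = 1
G(4) = mex{1} = 0
G(5) = mex{0} = 1
G(6) = mex{1} = 0
G(7) = mex{0,0} = 1
G(8) = mex{1,1} = 0
G(9) = mex{0,0} = 1
G(10) = mex{1,1} = 0
G(11) = mex{0,0} = 1
G(12) = mex{1,1} = 0
G(13) = mex{0,0} = 1
G(14) = mex{1,1} = 0
G(15) = mex{0,0} = 1
G(16) = mex{1,1} = 0
G(17) = mex{0,0} = 1
G(18) = mex{1,1} = 0
G(19) = mex{0,0} = 1
G(20) = mex{1,1} = 0
G(21) = mex{0,0} = 1
G(22) = mex{1,1} = 0
G(23) = mex{0,0} = 1
G(24) = mex{1,1} = 0
G(25) = mex{0,0} = 1
G(26) = mex{1,1} = 0
G(27) = mex{0,0} = 1
G(28) = mex{1,1} = 0
G(29) = mex{0,0} = 1
G(30) = mex{1,1} = 0
G(31) = mex{0,0} = 1

1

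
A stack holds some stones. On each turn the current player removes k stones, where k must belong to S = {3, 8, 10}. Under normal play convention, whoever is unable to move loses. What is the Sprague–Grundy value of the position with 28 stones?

n :  0  1  2  3  4  5  6  7  8  9 10 11 12 13 14 15 16 17 18 19 20 21 22 23 24 25 26 27 28
G :  0  0  0  1  1  1  0  0  2  1  1  3  2  0  2  3  1  3  0  0  0  1  1  1  0  0  2  1  1

1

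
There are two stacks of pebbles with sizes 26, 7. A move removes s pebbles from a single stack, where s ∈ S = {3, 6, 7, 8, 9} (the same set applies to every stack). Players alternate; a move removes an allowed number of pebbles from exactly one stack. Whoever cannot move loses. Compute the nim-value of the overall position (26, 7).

2

All stacks use S = {3, 6, 7, 8, 9}:
n :  0  1  2  3  4  5  6  7  8  9 10 11 12 13 14 15 16 17 18 19 20 21 22 23 24 25 26
G :  0  0  0  1  1  1  2  2  2  3  3  3  0  0  0  1  1  1  2  2  2  3  3  3  0  0  0
Stack A: G(26) = 0.
Stack B: G(7) = 2.
Combined Grundy value = 0 ⊕ 2 = 2.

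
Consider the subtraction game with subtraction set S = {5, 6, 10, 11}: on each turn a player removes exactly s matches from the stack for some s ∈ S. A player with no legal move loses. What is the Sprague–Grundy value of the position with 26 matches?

2

n :  0  1  2  3  4  5  6  7  8  9 10 11 12 13 14 15 16 17 18 19 20 21 22 23 24 25 26
G :  0  0  0  0  0  1  1  1  1  1  2  2  2  2  2  3  0  0  0  0  0  1  1  1  1  1  2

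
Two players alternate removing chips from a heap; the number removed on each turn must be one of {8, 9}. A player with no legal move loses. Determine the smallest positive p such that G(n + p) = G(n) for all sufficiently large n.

17

G(0) = 0
G(1) = mex{} = 0
G(2) = mex{} = 0
G(3) = mex{} = 0
G(4) = mex{} = 0
G(5) = mex{} = 0
G(6) = mex{} = 0
G(7) = mex{} = 0
G(8) = mex{0} = 1
G(9) = mex{0,0} = 1
G(10) = mex{0,0} = 1
G(11) = mex{0,0} = 1
G(12) = mex{0,0} = 1
G(13) = mex{0,0} = 1
G(14) = mex{0,0} = 1
G(15) = mex{0,0} = 1
G(16) = mex{1,0} = 2
G(17) = mex{1,1} = 0
G(18) = mex{1,1} = 0
G(19) = mex{1,1} = 0
G(20) = mex{1,1} = 0
G(21) = mex{1,1} = 0
G(22) = mex{1,1} = 0
G(23) = mex{1,1} = 0
G(24) = mex{2,1} = 0
G(25) = mex{0,2} = 1
G(26) = mex{0,0} = 1
G(27) = mex{0,0} = 1
G(28) = mex{0,0} = 1
G(29) = mex{0,0} = 1
G(30) = mex{0,0} = 1
G(31) = mex{0,0} = 1
G(32) = mex{0,0} = 1
G(33) = mex{1,0} = 2
G(34) = mex{1,1} = 0
G(35) = mex{1,1} = 0
G(n+17) = G(n) holds for n = 0,…,8 (a full window of length max(S) = 9), so the sequence is purely periodic with period 17.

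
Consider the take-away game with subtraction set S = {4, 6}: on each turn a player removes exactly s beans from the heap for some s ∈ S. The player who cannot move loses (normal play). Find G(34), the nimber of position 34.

G(0) = 0
G(1) = mex{} = 0
G(2) = mex{} = 0
G(3) = mex{} = 0
G(4) = mex{0} = 1
G(5) = mex{0} = 1
G(6) = mex{0,0} = 1
G(7) = mex{0,0} = 1
G(8) = mex{1,0} = 2
G(9) = mex{1,0} = 2
G(10) = mex{1,1} = 0
G(11) = mex{1,1} = 0
G(12) = mex{2,1} = 0
G(13) = mex{2,1} = 0
G(14) = mex{0,2} = 1
G(15) = mex{0,2} = 1
G(16) = mex{0,0} = 1
G(17) = mex{0,0} = 1
G(18) = mex{1,0} = 2
G(19) = mex{1,0} = 2
G(20) = mex{1,1} = 0
G(21) = mex{1,1} = 0
G(22) = mex{2,1} = 0
G(23) = mex{2,1} = 0
G(24) = mex{0,2} = 1
G(25) = mex{0,2} = 1
G(26) = mex{0,0} = 1
G(27) = mex{0,0} = 1
G(28) = mex{1,0} = 2
G(29) = mex{1,0} = 2
G(30) = mex{1,1} = 0
G(31) = mex{1,1} = 0
G(32) = mex{2,1} = 0
G(33) = mex{2,1} = 0
G(34) = mex{0,2} = 1

1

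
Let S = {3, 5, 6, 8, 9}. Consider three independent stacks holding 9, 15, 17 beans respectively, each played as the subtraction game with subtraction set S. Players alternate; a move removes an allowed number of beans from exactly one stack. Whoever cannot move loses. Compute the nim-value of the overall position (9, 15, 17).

All stacks use S = {3, 5, 6, 8, 9}:
G(0) = 0
G(1) = mex{} = 0
G(2) = mex{} = 0
G(3) = mex{0} = 1
G(4) = mex{0} = 1
G(5) = mex{0,0} = 1
G(6) = mex{1,0,0} = 2
G(7) = mex{1,0,0} = 2
G(8) = mex{1,1,0,0} = 2
G(9) = mex{2,1,1,0,0} = 3
G(10) = mex{2,1,1,0,0} = 3
G(11) = mex{2,2,1,1,0} = 3
G(12) = mex{3,2,2,1,1} = 0
G(13) = mex{3,2,2,1,1} = 0
G(14) = mex{3,3,2,2,1} = 0
G(15) = mex{0,3,3,2,2} = 1
G(16) = mex{0,3,3,2,2} = 1
G(17) = mex{0,0,3,3,2} = 1
Stack A: G(9) = 3.
Stack B: G(15) = 1.
Stack C: G(17) = 1.
Combined Grundy value = 3 ⊕ 1 ⊕ 1 = 3.

3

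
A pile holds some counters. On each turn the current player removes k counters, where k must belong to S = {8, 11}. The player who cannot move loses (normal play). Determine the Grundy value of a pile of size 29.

n :  0  1  2  3  4  5  6  7  8  9 10 11 12 13 14 15 16 17 18 19 20 21 22 23 24 25 26 27 28 29
G :  0  0  0  0  0  0  0  0  1  1  1  1  1  1  1  1  2  2  2  0  0  0  0  0  0  0  0  1  1  1

1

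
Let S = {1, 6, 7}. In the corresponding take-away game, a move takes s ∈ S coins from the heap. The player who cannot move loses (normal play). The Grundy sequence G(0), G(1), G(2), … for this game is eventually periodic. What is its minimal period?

G(0) = 0
G(1) = mex{0} = 1
G(2) = mex{1} = 0
G(3) = mex{0} = 1
G(4) = mex{1} = 0
G(5) = mex{0} = 1
G(6) = mex{1,0} = 2
G(7) = mex{2,1,0} = 3
G(8) = mex{3,0,1} = 2
G(9) = mex{2,1,0} = 3
G(10) = mex{3,0,1} = 2
G(11) = mex{2,1,0} = 3
G(12) = mex{3,2,1} = 0
G(13) = mex{0,3,2} = 1
G(14) = mex{1,2,3} = 0
G(15) = mex{0,3,2} = 1
G(16) = mex{1,2,3} = 0
G(17) = mex{0,3,2} = 1
G(18) = mex{1,0,3} = 2
G(19) = mex{2,1,0} = 3
G(20) = mex{3,0,1} = 2
G(21) = mex{2,1,0} = 3
G(22) = mex{3,0,1} = 2
G(23) = mex{2,1,0} = 3
G(24) = mex{3,2,1} = 0
G(25) = mex{0,3,2} = 1
G(n+12) = G(n) holds for n = 0,…,6 (a full window of length max(S) = 7), so the sequence is purely periodic with period 12.

12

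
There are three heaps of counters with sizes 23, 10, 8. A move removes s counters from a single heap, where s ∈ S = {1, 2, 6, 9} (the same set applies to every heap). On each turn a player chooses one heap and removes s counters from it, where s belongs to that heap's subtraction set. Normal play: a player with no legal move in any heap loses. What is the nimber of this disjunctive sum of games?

All heaps use S = {1, 2, 6, 9}:
G(0) = 0
G(1) = mex{0} = 1
G(2) = mex{1,0} = 2
G(3) = mex{2,1} = 0
G(4) = mex{0,2} = 1
G(5) = mex{1,0} = 2
G(6) = mex{2,1,0} = 3
G(7) = mex{3,2,1} = 0
G(8) = mex{0,3,2} = 1
G(9) = mex{1,0,0,0} = 2
G(10) = mex{2,1,1,1} = 0
G(11) = mex{0,2,2,2} = 1
G(12) = mex{1,0,3,0} = 2
G(13) = mex{2,1,0,1} = 3
G(14) = mex{3,2,1,2} = 0
G(15) = mex{0,3,2,3} = 1
G(16) = mex{1,0,0,0} = 2
G(17) = mex{2,1,1,1} = 0
G(18) = mex{0,2,2,2} = 1
G(19) = mex{1,0,3,0} = 2
G(20) = mex{2,1,0,1} = 3
G(21) = mex{3,2,1,2} = 0
G(22) = mex{0,3,2,3} = 1
G(23) = mex{1,0,0,0} = 2
Heap A: G(23) = 2.
Heap B: G(10) = 0.
Heap C: G(8) = 1.
Combined Grundy value = 2 ⊕ 0 ⊕ 1 = 3.

3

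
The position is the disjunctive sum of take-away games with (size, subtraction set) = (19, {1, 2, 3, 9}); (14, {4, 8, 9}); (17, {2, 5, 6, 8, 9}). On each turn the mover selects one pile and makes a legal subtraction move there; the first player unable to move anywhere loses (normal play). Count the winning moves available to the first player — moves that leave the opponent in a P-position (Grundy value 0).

Pile A, S = {1, 2, 3, 9}:
G(0) = 0
G(1) = mex{0} = 1
G(2) = mex{1,0} = 2
G(3) = mex{2,1,0} = 3
G(4) = mex{3,2,1} = 0
G(5) = mex{0,3,2} = 1
G(6) = mex{1,0,3} = 2
G(7) = mex{2,1,0} = 3
G(8) = mex{3,2,1} = 0
G(9) = mex{0,3,2,0} = 1
G(10) = mex{1,0,3,1} = 2
G(11) = mex{2,1,0,2} = 3
G(12) = mex{3,2,1,3} = 0
G(13) = mex{0,3,2,0} = 1
G(14) = mex{1,0,3,1} = 2
G(15) = mex{2,1,0,2} = 3
G(16) = mex{3,2,1,3} = 0
G(17) = mex{0,3,2,0} = 1
G(18) = mex{1,0,3,1} = 2
G(19) = mex{2,1,0,2} = 3
G_A(19) = 3.
Pile B, S = {4, 8, 9}:
G(0) = 0
G(1) = mex{} = 0
G(2) = mex{} = 0
G(3) = mex{} = 0
G(4) = mex{0} = 1
G(5) = mex{0} = 1
G(6) = mex{0} = 1
G(7) = mex{0} = 1
G(8) = mex{1,0} = 2
G(9) = mex{1,0,0} = 2
G(10) = mex{1,0,0} = 2
G(11) = mex{1,0,0} = 2
G(12) = mex{2,1,0} = 3
G(13) = mex{2,1,1} = 0
G(14) = mex{2,1,1} = 0
G_B(14) = 0.
Pile C, S = {2, 5, 6, 8, 9}:
n :  0  1  2  3  4  5  6  7  8  9 10 11 12 13 14 15 16 17
G :  0  0  1  1  0  2  1  3  2  2  3  0  2  1  0  0  1  1
G_C(17) = 1.
Combined Grundy value = 3 ⊕ 0 ⊕ 1 = 2.
A winning move leaves total XOR = 0, i.e. changes one component's Grundy value g to g ⊕ X where X is the current total.
Pile A: need g' = 3⊕2 = 1. Options: 19−1→G=2, 19−2→G=1, 19−3→G=0, 19−9→G=2. Hits: 1.
Pile B: need g' = 0⊕2 = 2. Options: 14−4→G=2, 14−8→G=1, 14−9→G=1. Hits: 1.
Pile C: need g' = 1⊕2 = 3. Options: 17−2→G=0, 17−5→G=2, 17−6→G=0, 17−8→G=2, 17−9→G=2. Hits: 0.

2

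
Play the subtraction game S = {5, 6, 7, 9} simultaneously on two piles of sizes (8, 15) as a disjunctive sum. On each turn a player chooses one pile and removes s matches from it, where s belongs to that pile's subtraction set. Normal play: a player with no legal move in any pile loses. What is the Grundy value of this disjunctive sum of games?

1

All piles use S = {5, 6, 7, 9}:
n :  0  1  2  3  4  5  6  7  8  9 10 11 12 13 14 15
G :  0  0  0  0  0  1  1  1  1  1  2  2  2  2  0  0
Pile A: G(8) = 1.
Pile B: G(15) = 0.
Combined Grundy value = 1 ⊕ 0 = 1.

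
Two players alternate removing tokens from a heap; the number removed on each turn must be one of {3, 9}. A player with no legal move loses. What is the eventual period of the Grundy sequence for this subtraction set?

G(0) = 0
G(1) = mex{} = 0
G(2) = mex{} = 0
G(3) = mex{0} = 1
G(4) = mex{0} = 1
G(5) = mex{0} = 1
G(6) = mex{1} = 0
G(7) = mex{1} = 0
G(8) = mex{1} = 0
G(9) = mex{0,0} = 1
G(10) = mex{0,0} = 1
G(11) = mex{0,0} = 1
G(12) = mex{1,1} = 0
G(13) = mex{1,1} = 0
G(14) = mex{1,1} = 0
G(15) = mex{0,0} = 1
G(16) = mex{0,0} = 1
G(n+6) = G(n) holds for n = 0,…,8 (a full window of length max(S) = 9), so the sequence is purely periodic with period 6.

6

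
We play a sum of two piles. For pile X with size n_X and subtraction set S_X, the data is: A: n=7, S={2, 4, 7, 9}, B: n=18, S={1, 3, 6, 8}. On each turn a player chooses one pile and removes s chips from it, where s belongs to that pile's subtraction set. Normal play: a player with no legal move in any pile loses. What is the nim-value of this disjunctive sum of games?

Pile A, S = {2, 4, 7, 9}:
G(0) = 0
G(1) = mex{} = 0
G(2) = mex{0} = 1
G(3) = mex{0} = 1
G(4) = mex{1,0} = 2
G(5) = mex{1,0} = 2
G(6) = mex{2,1} = 0
G(7) = mex{2,1,0} = 3
G_A(7) = 3.
Pile B, S = {1, 3, 6, 8}:
G(0) = 0
G(1) = mex{0} = 1
G(2) = mex{1} = 0
G(3) = mex{0,0} = 1
G(4) = mex{1,1} = 0
G(5) = mex{0,0} = 1
G(6) = mex{1,1,0} = 2
G(7) = mex{2,0,1} = 3
G(8) = mex{3,1,0,0} = 2
G(9) = mex{2,2,1,1} = 0
G(10) = mex{0,3,0,0} = 1
G(11) = mex{1,2,1,1} = 0
G(12) = mex{0,0,2,0} = 1
G(13) = mex{1,1,3,1} = 0
G(14) = mex{0,0,2,2} = 1
G(15) = mex{1,1,0,3} = 2
G(16) = mex{2,0,1,2} = 3
G(17) = mex{3,1,0,0} = 2
G(18) = mex{2,2,1,1} = 0
G_B(18) = 0.
Combined Grundy value = 3 ⊕ 0 = 3.

3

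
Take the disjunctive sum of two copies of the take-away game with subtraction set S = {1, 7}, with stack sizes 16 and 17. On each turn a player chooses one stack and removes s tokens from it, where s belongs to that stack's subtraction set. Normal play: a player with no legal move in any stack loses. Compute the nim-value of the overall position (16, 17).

All stacks use S = {1, 7}:
G(0) = 0
G(1) = mex{0} = 1
G(2) = mex{1} = 0
G(3) = mex{0} = 1
G(4) = mex{1} = 0
G(5) = mex{0} = 1
G(6) = mex{1} = 0
G(7) = mex{0,0} = 1
G(8) = mex{1,1} = 0
G(9) = mex{0,0} = 1
G(10) = mex{1,1} = 0
G(11) = mex{0,0} = 1
G(12) = mex{1,1} = 0
G(13) = mex{0,0} = 1
G(14) = mex{1,1} = 0
G(15) = mex{0,0} = 1
G(16) = mex{1,1} = 0
G(17) = mex{0,0} = 1
Stack A: G(16) = 0.
Stack B: G(17) = 1.
Combined Grundy value = 0 ⊕ 1 = 1.

1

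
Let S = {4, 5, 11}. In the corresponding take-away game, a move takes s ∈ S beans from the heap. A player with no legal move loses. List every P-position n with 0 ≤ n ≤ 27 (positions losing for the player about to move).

n :  0  1  2  3  4  5  6  7  8  9 10 11 12 13 14 15 16 17 18 19 20 21 22 23 24 25 26 27
G :  0  0  0  0  1  1  1  1  2  0  0  2  3  1  1  3  0  0  0  0  1  1  1  1  2  0  0  2
P-positions are exactly the n with G(n) = 0.

0, 1, 2, 3, 9, 10, 16, 17, 18, 19, 25, 26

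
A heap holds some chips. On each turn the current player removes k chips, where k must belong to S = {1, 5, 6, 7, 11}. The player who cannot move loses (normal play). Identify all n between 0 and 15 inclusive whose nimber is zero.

G(0) = 0
G(1) = mex{0} = 1
G(2) = mex{1} = 0
G(3) = mex{0} = 1
G(4) = mex{1} = 0
G(5) = mex{0,0} = 1
G(6) = mex{1,1,0} = 2
G(7) = mex{2,0,1,0} = 3
G(8) = mex{3,1,0,1} = 2
G(9) = mex{2,0,1,0} = 3
G(10) = mex{3,1,0,1} = 2
G(11) = mex{2,2,1,0,0} = 3
G(12) = mex{3,3,2,1,1} = 0
G(13) = mex{0,2,3,2,0} = 1
G(14) = mex{1,3,2,3,1} = 0
G(15) = mex{0,2,3,2,0} = 1
P-positions are exactly the n with G(n) = 0.

0, 2, 4, 12, 14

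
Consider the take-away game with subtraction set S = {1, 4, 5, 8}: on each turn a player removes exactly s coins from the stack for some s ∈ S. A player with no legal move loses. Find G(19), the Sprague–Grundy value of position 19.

1

n :  0  1  2  3  4  5  6  7  8  9 10 11 12 13 14 15 16 17 18 19
G :  0  1  0  1  2  3  2  3  4  0  1  0  1  2  3  2  3  4  0  1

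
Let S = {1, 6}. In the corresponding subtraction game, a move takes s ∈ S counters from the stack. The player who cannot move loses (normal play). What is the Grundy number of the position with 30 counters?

G(0) = 0
G(1) = mex{0} = 1
G(2) = mex{1} = 0
G(3) = mex{0} = 1
G(4) = mex{1} = 0
G(5) = mex{0} = 1
G(6) = mex{1,0} = 2
G(7) = mex{2,1} = 0
G(8) = mex{0,0} = 1
G(9) = mex{1,1} = 0
G(10) = mex{0,0} = 1
G(11) = mex{1,1} = 0
G(12) = mex{0,2} = 1
G(13) = mex{1,0} = 2
G(14) = mex{2,1} = 0
G(15) = mex{0,0} = 1
G(16) = mex{1,1} = 0
G(17) = mex{0,0} = 1
G(18) = mex{1,1} = 0
G(19) = mex{0,2} = 1
G(20) = mex{1,0} = 2
G(21) = mex{2,1} = 0
G(22) = mex{0,0} = 1
G(23) = mex{1,1} = 0
G(24) = mex{0,0} = 1
G(25) = mex{1,1} = 0
G(26) = mex{0,2} = 1
G(27) = mex{1,0} = 2
G(28) = mex{2,1} = 0
G(29) = mex{0,0} = 1
G(30) = mex{1,1} = 0

0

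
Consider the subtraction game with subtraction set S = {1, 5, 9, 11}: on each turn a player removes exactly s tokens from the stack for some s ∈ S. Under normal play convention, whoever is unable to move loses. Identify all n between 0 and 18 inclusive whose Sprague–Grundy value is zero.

G(0) = 0
G(1) = mex{0} = 1
G(2) = mex{1} = 0
G(3) = mex{0} = 1
G(4) = mex{1} = 0
G(5) = mex{0,0} = 1
G(6) = mex{1,1} = 0
G(7) = mex{0,0} = 1
G(8) = mex{1,1} = 0
G(9) = mex{0,0,0} = 1
G(10) = mex{1,1,1} = 0
G(11) = mex{0,0,0,0} = 1
G(12) = mex{1,1,1,1} = 0
G(13) = mex{0,0,0,0} = 1
G(14) = mex{1,1,1,1} = 0
G(15) = mex{0,0,0,0} = 1
G(16) = mex{1,1,1,1} = 0
G(17) = mex{0,0,0,0} = 1
G(18) = mex{1,1,1,1} = 0
P-positions are exactly the n with G(n) = 0.

0, 2, 4, 6, 8, 10, 12, 14, 16, 18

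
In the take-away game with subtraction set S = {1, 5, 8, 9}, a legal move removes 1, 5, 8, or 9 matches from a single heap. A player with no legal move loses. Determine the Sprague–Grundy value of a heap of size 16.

0

n :  0  1  2  3  4  5  6  7  8  9 10 11 12 13 14 15 16
G :  0  1  0  1  0  1  0  1  2  3  2  3  2  3  2  3  0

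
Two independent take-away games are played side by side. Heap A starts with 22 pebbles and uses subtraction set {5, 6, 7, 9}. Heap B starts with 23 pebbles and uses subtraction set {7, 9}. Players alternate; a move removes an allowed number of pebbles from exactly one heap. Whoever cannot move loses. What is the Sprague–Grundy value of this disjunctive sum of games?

0

Heap A, S = {5, 6, 7, 9}:
G(0) = 0
G(1) = mex{} = 0
G(2) = mex{} = 0
G(3) = mex{} = 0
G(4) = mex{} = 0
G(5) = mex{0} = 1
G(6) = mex{0,0} = 1
G(7) = mex{0,0,0} = 1
G(8) = mex{0,0,0} = 1
G(9) = mex{0,0,0,0} = 1
G(10) = mex{1,0,0,0} = 2
G(11) = mex{1,1,0,0} = 2
G(12) = mex{1,1,1,0} = 2
G(13) = mex{1,1,1,0} = 2
G(14) = mex{1,1,1,1} = 0
G(15) = mex{2,1,1,1} = 0
G(16) = mex{2,2,1,1} = 0
G(17) = mex{2,2,2,1} = 0
G(18) = mex{2,2,2,1} = 0
G(19) = mex{0,2,2,2} = 1
G(20) = mex{0,0,2,2} = 1
G(21) = mex{0,0,0,2} = 1
G(22) = mex{0,0,0,2} = 1
G_A(22) = 1.
Heap B, S = {7, 9}:
n :  0  1  2  3  4  5  6  7  8  9 10 11 12 13 14 15 16 17 18 19 20 21 22 23
G :  0  0  0  0  0  0  0  1  1  1  1  1  1  1  2  2  0  0  0  0  0  0  0  1
G_B(23) = 1.
Combined Grundy value = 1 ⊕ 1 = 0.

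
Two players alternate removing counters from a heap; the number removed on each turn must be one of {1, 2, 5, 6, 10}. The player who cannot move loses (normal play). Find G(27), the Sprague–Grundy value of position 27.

G(0) = 0
G(1) = mex{0} = 1
G(2) = mex{1,0} = 2
G(3) = mex{2,1} = 0
G(4) = mex{0,2} = 1
G(5) = mex{1,0,0} = 2
G(6) = mex{2,1,1,0} = 3
G(7) = mex{3,2,2,1} = 0
G(8) = mex{0,3,0,2} = 1
G(9) = mex{1,0,1,0} = 2
G(10) = mex{2,1,2,1,0} = 3
G(11) = mex{3,2,3,2,1} = 0
G(12) = mex{0,3,0,3,2} = 1
G(13) = mex{1,0,1,0,0} = 2
G(14) = mex{2,1,2,1,1} = 0
G(15) = mex{0,2,3,2,2} = 1
G(16) = mex{1,0,0,3,3} = 2
G(17) = mex{2,1,1,0,0} = 3
G(18) = mex{3,2,2,1,1} = 0
G(19) = mex{0,3,0,2,2} = 1
G(20) = mex{1,0,1,0,3} = 2
G(21) = mex{2,1,2,1,0} = 3
G(22) = mex{3,2,3,2,1} = 0
G(23) = mex{0,3,0,3,2} = 1
G(24) = mex{1,0,1,0,0} = 2
G(25) = mex{2,1,2,1,1} = 0
G(26) = mex{0,2,3,2,2} = 1
G(27) = mex{1,0,0,3,3} = 2

2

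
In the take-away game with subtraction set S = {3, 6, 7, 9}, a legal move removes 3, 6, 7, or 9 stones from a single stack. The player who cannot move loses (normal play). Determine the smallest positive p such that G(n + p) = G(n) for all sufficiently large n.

12

n :  0  1  2  3  4  5  6  7  8  9 10 11 12 13 14 15 16 17 18 19 20 21 22 23 24 25
G :  0  0  0  1  1  1  2  2  2  3  3  3  0  0  0  1  1  1  2  2  2  3  3  3  0  0
G(n+12) = G(n) holds for n = 0,…,8 (a full window of length max(S) = 9), so the sequence is purely periodic with period 12.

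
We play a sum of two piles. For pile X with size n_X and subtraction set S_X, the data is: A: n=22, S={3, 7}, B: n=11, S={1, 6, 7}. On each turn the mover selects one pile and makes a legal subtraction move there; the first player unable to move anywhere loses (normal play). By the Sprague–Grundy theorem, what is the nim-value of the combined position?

3

Pile A, S = {3, 7}:
n :  0  1  2  3  4  5  6  7  8  9 10 11 12 13 14 15 16 17 18 19 20 21 22
G :  0  0  0  1  1  1  0  2  2  1  0  0  0  1  1  1  0  2  2  1  0  0  0
G_A(22) = 0.
Pile B, S = {1, 6, 7}:
n :  0  1  2  3  4  5  6  7  8  9 10 11
G :  0  1  0  1  0  1  2  3  2  3  2  3
G_B(11) = 3.
Combined Grundy value = 0 ⊕ 3 = 3.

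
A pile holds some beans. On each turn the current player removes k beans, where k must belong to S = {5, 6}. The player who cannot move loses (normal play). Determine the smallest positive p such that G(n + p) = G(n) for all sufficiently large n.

n :  0  1  2  3  4  5  6  7  8  9 10 11 12 13 14 15 16 17 18 19 20 21 22 23
G :  0  0  0  0  0  1  1  1  1  1  2  0  0  0  0  0  1  1  1  1  1  2  0  0
G(n+11) = G(n) holds for n = 0,…,5 (a full window of length max(S) = 6), so the sequence is purely periodic with period 11.

11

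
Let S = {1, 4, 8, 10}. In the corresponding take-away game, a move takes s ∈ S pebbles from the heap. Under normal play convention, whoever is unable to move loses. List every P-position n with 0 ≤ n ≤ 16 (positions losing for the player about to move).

0, 2, 5, 7, 14, 16

G(0) = 0
G(1) = mex{0} = 1
G(2) = mex{1} = 0
G(3) = mex{0} = 1
G(4) = mex{1,0} = 2
G(5) = mex{2,1} = 0
G(6) = mex{0,0} = 1
G(7) = mex{1,1} = 0
G(8) = mex{0,2,0} = 1
G(9) = mex{1,0,1} = 2
G(10) = mex{2,1,0,0} = 3
G(11) = mex{3,0,1,1} = 2
G(12) = mex{2,1,2,0} = 3
G(13) = mex{3,2,0,1} = 4
G(14) = mex{4,3,1,2} = 0
G(15) = mex{0,2,0,0} = 1
G(16) = mex{1,3,1,1} = 0
P-positions are exactly the n with G(n) = 0.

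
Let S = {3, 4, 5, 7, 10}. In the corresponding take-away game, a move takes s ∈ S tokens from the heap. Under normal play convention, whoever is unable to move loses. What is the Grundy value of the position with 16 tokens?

n :  0  1  2  3  4  5  6  7  8  9 10 11 12 13 14 15 16
G :  0  0  0  1  1  1  2  2  2  3  3  3  4  0  0  0  1

1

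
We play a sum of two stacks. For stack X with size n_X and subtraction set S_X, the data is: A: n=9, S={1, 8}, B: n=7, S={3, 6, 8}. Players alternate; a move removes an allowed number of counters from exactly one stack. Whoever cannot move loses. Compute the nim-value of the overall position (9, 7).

2

Stack A, S = {1, 8}:
G(0) = 0
G(1) = mex{0} = 1
G(2) = mex{1} = 0
G(3) = mex{0} = 1
G(4) = mex{1} = 0
G(5) = mex{0} = 1
G(6) = mex{1} = 0
G(7) = mex{0} = 1
G(8) = mex{1,0} = 2
G(9) = mex{2,1} = 0
G_A(9) = 0.
Stack B, S = {3, 6, 8}:
n : 0 1 2 3 4 5 6 7
G : 0 0 0 1 1 1 2 2
G_B(7) = 2.
Combined Grundy value = 0 ⊕ 2 = 2.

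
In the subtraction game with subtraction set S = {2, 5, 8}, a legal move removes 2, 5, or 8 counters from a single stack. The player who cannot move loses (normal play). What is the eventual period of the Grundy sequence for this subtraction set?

10

n :  0  1  2  3  4  5  6  7  8  9 10 11 12 13 14 15 16 17 18 19 20 21
G :  0  0  1  1  0  2  1  0  2  1  0  0  1  1  0  2  1  0  2  1  0  0
G(n+10) = G(n) holds for n = 0,…,7 (a full window of length max(S) = 8), so the sequence is purely periodic with period 10.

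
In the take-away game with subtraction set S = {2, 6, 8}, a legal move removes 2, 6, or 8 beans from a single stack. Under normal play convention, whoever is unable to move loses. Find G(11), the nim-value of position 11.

3

n :  0  1  2  3  4  5  6  7  8  9 10 11
G :  0  0  1  1  0  0  1  1  2  2  3  3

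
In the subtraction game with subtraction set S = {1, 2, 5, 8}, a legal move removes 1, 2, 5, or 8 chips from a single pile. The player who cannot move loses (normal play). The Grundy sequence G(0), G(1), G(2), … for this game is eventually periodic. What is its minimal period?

n :  0  1  2  3  4  5  6  7  8  9 10 11 12 13 14
G :  0  1  2  0  1  2  0  1  2  0  1  2  0  1  2
G(n+3) = G(n) holds for n = 0,…,7 (a full window of length max(S) = 8), so the sequence is purely periodic with period 3.

3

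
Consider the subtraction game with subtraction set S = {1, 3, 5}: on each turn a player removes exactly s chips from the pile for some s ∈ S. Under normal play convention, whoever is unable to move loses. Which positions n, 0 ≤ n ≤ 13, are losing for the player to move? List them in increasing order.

0, 2, 4, 6, 8, 10, 12

n :  0  1  2  3  4  5  6  7  8  9 10 11 12 13
G :  0  1  0  1  0  1  0  1  0  1  0  1  0  1
P-positions are exactly the n with G(n) = 0.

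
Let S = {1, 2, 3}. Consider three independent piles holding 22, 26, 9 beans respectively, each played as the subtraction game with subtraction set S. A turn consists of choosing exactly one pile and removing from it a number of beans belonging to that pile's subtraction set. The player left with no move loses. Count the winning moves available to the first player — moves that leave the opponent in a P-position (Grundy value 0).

All piles use S = {1, 2, 3}:
n :  0  1  2  3  4  5  6  7  8  9 10 11 12 13 14 15 16 17 18 19 20 21 22 23 24 25 26
G :  0  1  2  3  0  1  2  3  0  1  2  3  0  1  2  3  0  1  2  3  0  1  2  3  0  1  2
Pile A: G(22) = 2.
Pile B: G(26) = 2.
Pile C: G(9) = 1.
Combined Grundy value = 2 ⊕ 2 ⊕ 1 = 1.
A winning move leaves total XOR = 0, i.e. changes one component's Grundy value g to g ⊕ X where X is the current total.
Pile A: need g' = 2⊕1 = 3. Options: 22−1→G=1, 22−2→G=0, 22−3→G=3. Hits: 1.
Pile B: need g' = 2⊕1 = 3. Options: 26−1→G=1, 26−2→G=0, 26−3→G=3. Hits: 1.
Pile C: need g' = 1⊕1 = 0. Options: 9−1→G=0, 9−2→G=3, 9−3→G=2. Hits: 1.

3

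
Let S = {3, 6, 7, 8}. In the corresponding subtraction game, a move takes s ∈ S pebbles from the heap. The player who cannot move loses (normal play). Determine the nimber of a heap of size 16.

n :  0  1  2  3  4  5  6  7  8  9 10 11 12 13 14 15 16
G :  0  0  0  1  1  1  2  2  2  3  3  0  0  0  1  1  1

1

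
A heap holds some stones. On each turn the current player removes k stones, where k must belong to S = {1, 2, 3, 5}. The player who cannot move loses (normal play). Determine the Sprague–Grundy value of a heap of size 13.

n :  0  1  2  3  4  5  6  7  8  9 10 11 12 13
G :  0  1  2  3  0  1  2  3  0  1  2  3  0  1

1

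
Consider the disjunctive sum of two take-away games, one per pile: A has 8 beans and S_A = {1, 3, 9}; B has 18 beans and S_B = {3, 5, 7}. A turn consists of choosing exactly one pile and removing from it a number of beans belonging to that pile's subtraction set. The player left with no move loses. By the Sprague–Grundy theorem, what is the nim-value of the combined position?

2

Pile A, S = {1, 3, 9}:
n : 0 1 2 3 4 5 6 7 8
G : 0 1 0 1 0 1 0 1 0
G_A(8) = 0.
Pile B, S = {3, 5, 7}:
G(0) = 0
G(1) = mex{} = 0
G(2) = mex{} = 0
G(3) = mex{0} = 1
G(4) = mex{0} = 1
G(5) = mex{0,0} = 1
G(6) = mex{1,0} = 2
G(7) = mex{1,0,0} = 2
G(8) = mex{1,1,0} = 2
G(9) = mex{2,1,0} = 3
G(10) = mex{2,1,1} = 0
G(11) = mex{2,2,1} = 0
G(12) = mex{3,2,1} = 0
G(13) = mex{0,2,2} = 1
G(14) = mex{0,3,2} = 1
G(15) = mex{0,0,2} = 1
G(16) = mex{1,0,3} = 2
G(17) = mex{1,0,0} = 2
G(18) = mex{1,1,0} = 2
G_B(18) = 2.
Combined Grundy value = 0 ⊕ 2 = 2.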